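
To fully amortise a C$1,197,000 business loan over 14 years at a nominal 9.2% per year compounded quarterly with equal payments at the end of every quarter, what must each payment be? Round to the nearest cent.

i = 0.092/4 = 0.023 per quarter; n = 14·4 = 56.
PMT = 1.197e+06 / ( [1 − (1+0.023)^(−56)] / 0.023 ) = 1.197e+06 / 31.309771 = 38,230.8766

C$38,230.88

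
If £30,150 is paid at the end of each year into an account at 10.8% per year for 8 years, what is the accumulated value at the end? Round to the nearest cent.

£354,968.22

FV = PMT · [(1+i)^n − 1] / i = 30150 · 11.773407 = 354,968.2167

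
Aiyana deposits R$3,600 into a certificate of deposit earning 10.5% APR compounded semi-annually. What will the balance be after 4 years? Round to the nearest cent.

R$5,421.00

With 2 periods per year: i = 0.0525, n = 8.
3,600 × (1+0.0525)^8 = 3,600 × 1.505833 = 5,420.9991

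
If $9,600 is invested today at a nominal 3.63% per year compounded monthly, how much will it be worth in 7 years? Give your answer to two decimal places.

$12,372.54

With 12 periods per year: i = 0.003025, n = 84.
FV = PV·(1+i)^n = 9,600 × 1.288806 = 12,372.5406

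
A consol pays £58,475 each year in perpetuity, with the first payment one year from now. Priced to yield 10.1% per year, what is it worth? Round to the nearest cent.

£578,960.40

PV = PMT / i = 58475 / 0.101 = 578,960.3960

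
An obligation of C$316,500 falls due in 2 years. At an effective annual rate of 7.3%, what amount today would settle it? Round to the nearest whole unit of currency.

PV = FV·(1+i)^(−n) = 316,500 × 0.868561 = 274,899.7029

C$274,900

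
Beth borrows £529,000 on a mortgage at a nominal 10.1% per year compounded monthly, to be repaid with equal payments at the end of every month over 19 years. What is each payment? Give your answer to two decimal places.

£5,225.45

i = 0.101/12 = 0.00841667 per month; n = 19·12 = 228.
PMT = 529000 / ( [1 − (1+0.00841667)^(−228)] / 0.00841667 ) = 529000 / 101.235216 = 5,225.4543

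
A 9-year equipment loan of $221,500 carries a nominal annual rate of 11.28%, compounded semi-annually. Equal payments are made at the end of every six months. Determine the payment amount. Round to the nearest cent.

$19,907.51

Periodic rate i = 0.1128/2 = 0.0564; n = 9 × 2 = 18 periods.
Annuity-PV factor = 11.126454; PMT = 221500 / 11.126454 = 19,907.5098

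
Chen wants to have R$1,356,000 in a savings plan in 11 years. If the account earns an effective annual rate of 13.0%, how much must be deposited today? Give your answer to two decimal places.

PV = FV·(1+i)^(−n) = 1,356,000 × 0.260698 = 353,506.0178

R$353,506.02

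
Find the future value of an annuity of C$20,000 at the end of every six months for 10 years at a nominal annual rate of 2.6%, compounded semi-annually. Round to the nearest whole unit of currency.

Periodic rate i = 0.026/2 = 0.013; n = 10 × 2 = 20 periods.
FV = 20000 × [(1+0.013)^20 − 1] / 0.013 = 20000 × 22.673762 = 453,475.2410

C$453,475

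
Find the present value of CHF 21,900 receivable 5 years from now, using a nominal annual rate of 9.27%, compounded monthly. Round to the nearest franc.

CHF 13,801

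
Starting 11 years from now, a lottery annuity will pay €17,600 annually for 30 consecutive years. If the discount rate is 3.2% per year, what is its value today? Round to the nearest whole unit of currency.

€245,371

Value one period before first payment (t=10): 17600 × [1 − (1+0.032)^(−30)] / 0.032 = 17600 × 19.103278 = 336,217.6874
PV₀ = 336,217.6874 / (1+0.032)^10 = 336,217.6874 / 1.370241 = 245,371.1982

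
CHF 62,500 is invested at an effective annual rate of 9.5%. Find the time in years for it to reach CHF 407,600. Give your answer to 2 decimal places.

(1+i)^n = 407600/62500 = 6.52160, so n = ln 6.52160 / ln 1.095 = 20.6615 years

20.66 years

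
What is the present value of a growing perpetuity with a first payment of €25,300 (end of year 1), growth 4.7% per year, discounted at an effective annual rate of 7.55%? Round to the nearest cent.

PV = PMT / (i − g) = 25300 / (0.0755 − 0.047) = 25300 / 0.028500 = 887,719.2982

€887,719.30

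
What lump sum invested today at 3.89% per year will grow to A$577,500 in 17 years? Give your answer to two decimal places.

A$301,854.95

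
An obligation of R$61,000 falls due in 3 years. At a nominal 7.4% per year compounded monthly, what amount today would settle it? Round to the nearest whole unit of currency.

Periodic rate i = 0.074/12 = 0.00616667; n = 3 × 12 = 36 periods.
Discount factor = (1+0.00616667)^(−36) = 0.801462; PV = 61,000 × 0.801462 = 48,889.1535

R$48,889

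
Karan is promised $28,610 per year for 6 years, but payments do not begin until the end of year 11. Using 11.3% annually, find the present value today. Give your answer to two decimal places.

PV at t=10 (ordinary 6-year annuity): 28610 × a(6|0.113) = 28610 × 4.194226 = 119,996.8192
Discount back 10 years: 119,996.8192 × (1+0.113)^(−10) = 119,996.8192 × 0.342806 = 41,135.6241

$41,135.62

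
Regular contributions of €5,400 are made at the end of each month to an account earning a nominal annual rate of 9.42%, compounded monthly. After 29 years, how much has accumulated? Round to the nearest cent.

With 12 periods per year: i = 0.00785, n = 348.
FV = PMT · [(1+i)^n − 1] / i = 5400 · 1808.603623 = 9,766,459.5653

€9,766,459.57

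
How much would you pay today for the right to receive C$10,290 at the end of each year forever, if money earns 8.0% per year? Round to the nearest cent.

C$128,625.00

PV = PMT / i = 10290 / 0.08 = 128,625.0000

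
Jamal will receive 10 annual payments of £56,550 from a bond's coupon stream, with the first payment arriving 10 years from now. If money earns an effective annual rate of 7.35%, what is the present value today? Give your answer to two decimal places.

£206,431.79

Value one period before first payment (t=9): 56550 × [1 − (1+0.0735)^(−10)] / 0.0735 = 56550 × 6.911343 = 390,836.4198
PV₀ = 390,836.4198 / (1+0.0735)^9 = 390,836.4198 / 1.893296 = 206,431.7943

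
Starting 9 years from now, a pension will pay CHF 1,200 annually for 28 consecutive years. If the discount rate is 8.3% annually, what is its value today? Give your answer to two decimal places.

CHF 6,820.32

Value one period before first payment (t=8): 1200 × [1 − (1+0.083)^(−28)] / 0.083 = 1200 × 10.756007 = 12,907.2078
Discount back 8 years: 12,907.2078 × (1+0.083)^(−8) = 12,907.2078 × 0.528412 = 6,820.3184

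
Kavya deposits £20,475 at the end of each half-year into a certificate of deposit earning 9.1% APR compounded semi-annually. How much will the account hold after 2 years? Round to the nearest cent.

£87,661.16

Periodic rate i = 0.091/2 = 0.0455; n = 2 × 2 = 4 periods.
FV = PMT · [(1+i)^n − 1] / i = 20475 · 4.281375 = 87,661.1571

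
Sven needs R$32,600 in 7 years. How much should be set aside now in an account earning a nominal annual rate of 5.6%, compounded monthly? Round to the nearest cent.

R$22,048.05

i = 0.056/12 = 0.00466667 per month; n = 7·12 = 84.
Discount factor = (1+0.00466667)^(−84) = 0.676321; PV = 32,600 × 0.676321 = 22,048.0490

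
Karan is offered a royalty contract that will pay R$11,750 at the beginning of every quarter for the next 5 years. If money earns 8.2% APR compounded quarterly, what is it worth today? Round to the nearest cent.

R$195,125.22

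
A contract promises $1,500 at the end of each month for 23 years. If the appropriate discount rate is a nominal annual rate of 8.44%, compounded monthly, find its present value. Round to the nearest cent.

$182,450.43

With 12 periods per year: i = 0.00703333, n = 276.
PV = 1500 × [1 − (1+0.00703333)^(−276)] / 0.00703333 = 1500 × 121.633623 = 182,450.4344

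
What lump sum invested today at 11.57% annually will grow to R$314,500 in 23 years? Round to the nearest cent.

R$25,353.02

PV = 314,500 / (1 + 0.1157)^23 = 314,500 / 12.404834 = 25,353.0194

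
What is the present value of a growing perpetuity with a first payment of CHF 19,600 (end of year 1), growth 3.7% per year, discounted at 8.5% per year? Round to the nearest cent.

PV = PMT / (i − g) = 19600 / (0.085 − 0.037) = 19600 / 0.048000 = 408,333.3333

CHF 408,333.33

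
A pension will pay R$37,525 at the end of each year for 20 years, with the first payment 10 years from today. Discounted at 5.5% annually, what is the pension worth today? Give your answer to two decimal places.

R$276,968.49

Value one period before first payment (t=9): 37525 × [1 − (1+0.055)^(−20)] / 0.055 = 37525 × 11.950382 = 448,438.1027
PV₀ = 448,438.1027 / (1+0.055)^9 = 448,438.1027 / 1.619094 = 276,968.4941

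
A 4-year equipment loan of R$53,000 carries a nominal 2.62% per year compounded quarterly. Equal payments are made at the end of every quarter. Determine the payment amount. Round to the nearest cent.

R$3,499.93

i = 0.0262/4 = 0.00655 per quarter; n = 4·4 = 16.
Annuity-PV factor = 15.143147; PMT = 53000 / 15.143147 = 3,499.9330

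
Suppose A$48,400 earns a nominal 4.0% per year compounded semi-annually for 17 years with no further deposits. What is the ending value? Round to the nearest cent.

i = 0.04/2 = 0.02 per half-year; n = 17·2 = 34.
FV = PV·(1+i)^n = 48,400 × 1.960676 = 94,896.7199

A$94,896.72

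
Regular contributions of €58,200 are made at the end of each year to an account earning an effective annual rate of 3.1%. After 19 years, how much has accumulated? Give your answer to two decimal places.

Accumulation factor s(19|0.031) = 25.359241; FV = 58200 × 25.359241 = 1,475,907.8416

€1,475,907.84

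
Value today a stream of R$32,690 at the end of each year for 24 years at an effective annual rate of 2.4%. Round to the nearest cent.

Annuity factor a(24|0.024) = 18.084169; PV = 32690 × 18.084169 = 591,171.4868

R$591,171.49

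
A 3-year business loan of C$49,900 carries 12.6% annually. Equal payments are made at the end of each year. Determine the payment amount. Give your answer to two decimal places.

C$20,990.35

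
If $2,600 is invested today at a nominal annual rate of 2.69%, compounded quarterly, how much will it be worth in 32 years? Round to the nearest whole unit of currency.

Periodic rate i = 0.0269/4 = 0.006725; n = 32 × 4 = 128 periods.
FV = PV·(1+i)^n = 2,600 × 2.358247 = 6,131.4417

$6,131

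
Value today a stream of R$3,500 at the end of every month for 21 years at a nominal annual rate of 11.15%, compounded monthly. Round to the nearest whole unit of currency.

R$340,057

i = 0.1115/12 = 0.00929167 per month; n = 21·12 = 252.
PV = 3500 × [1 − (1+0.00929167)^(−252)] / 0.00929167 = 3500 × 97.159236 = 340,057.3271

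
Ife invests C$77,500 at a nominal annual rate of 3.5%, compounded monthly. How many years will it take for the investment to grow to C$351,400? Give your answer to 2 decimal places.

43.25 years

Periodic rate i = 0.035/12 = 0.00291667.
n = ln(351400/77500) / ln(1+0.00291667) = ln(4.53419) / 0.002912 = 519.0345 months
= 519.0345/12 years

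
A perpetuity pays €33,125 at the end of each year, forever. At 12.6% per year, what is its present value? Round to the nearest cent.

PV = C/r = 33125/0.126 = 262,896.8254

€262,896.83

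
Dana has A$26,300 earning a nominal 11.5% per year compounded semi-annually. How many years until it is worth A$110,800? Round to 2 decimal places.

12.86 years

Periodic rate i = 0.115/2 = 0.0575.
(1+i)^n = 110800/26300 = 4.21293, so n = ln 4.21293 / ln 1.0575 = 25.7238 half-years
= 25.7238/2 years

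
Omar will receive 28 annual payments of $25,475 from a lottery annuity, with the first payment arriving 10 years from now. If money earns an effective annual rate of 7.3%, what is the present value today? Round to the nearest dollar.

PV at t=9 (ordinary 28-year annuity): 25475 × a(28|0.073) = 25475 × 11.793674 = 300,443.8513
PV₀ = 300,443.8513 / (1+0.073)^9 = 300,443.8513 / 1.885374 = 159,355.0470

$159,355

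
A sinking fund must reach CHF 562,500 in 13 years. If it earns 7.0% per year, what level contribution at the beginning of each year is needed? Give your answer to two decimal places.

FV-annuity factor × (1+i) = 21.550488; PMT = 562500 / 21.550488 = 26,101.4973

CHF 26,101.50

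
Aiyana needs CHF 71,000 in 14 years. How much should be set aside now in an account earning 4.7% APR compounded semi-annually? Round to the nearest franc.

Periodic rate i = 0.047/2 = 0.0235; n = 14 × 2 = 28 periods.
PV = 71,000 / (1 + 0.0235)^28 = 71,000 / 1.916283 = 37,050.8890

CHF 37,051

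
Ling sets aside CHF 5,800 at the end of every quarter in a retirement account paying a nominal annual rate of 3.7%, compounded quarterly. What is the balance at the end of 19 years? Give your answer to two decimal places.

Periodic rate i = 0.037/4 = 0.00925; n = 19 × 4 = 76 periods.
FV = 5800 × [(1+0.00925)^76 − 1] / 0.00925 = 5800 × 109.544503 = 635,358.1171

CHF 635,358.12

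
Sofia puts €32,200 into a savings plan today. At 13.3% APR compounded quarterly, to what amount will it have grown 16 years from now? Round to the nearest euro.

Periodic rate i = 0.133/4 = 0.03325; n = 16 × 4 = 64 periods.
32,200 × (1+0.03325)^64 = 32,200 × 8.112347 = 261,217.5578

€261,218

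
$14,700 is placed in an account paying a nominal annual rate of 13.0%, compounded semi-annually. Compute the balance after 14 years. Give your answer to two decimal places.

With 2 periods per year: i = 0.065, n = 28.
14,700 × (1+0.065)^28 = 14,700 × 5.831617 = 85,724.7747

$85,724.77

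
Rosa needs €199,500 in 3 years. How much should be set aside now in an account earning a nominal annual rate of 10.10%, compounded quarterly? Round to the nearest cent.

With 4 periods per year: i = 0.02525, n = 12.
Discount factor = (1+0.02525)^(−12) = 0.741383; PV = 199,500 × 0.741383 = 147,905.9225

€147,905.92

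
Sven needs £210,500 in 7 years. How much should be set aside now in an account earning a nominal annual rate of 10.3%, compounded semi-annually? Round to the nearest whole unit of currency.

£104,213

Periodic rate i = 0.103/2 = 0.0515; n = 7 × 2 = 14 periods.
PV = FV·(1+i)^(−n) = 210,500 × 0.495074 = 104,213.0777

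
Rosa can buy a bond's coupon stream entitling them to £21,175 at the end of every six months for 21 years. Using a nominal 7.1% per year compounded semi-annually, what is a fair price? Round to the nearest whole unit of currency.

Periodic rate i = 0.071/2 = 0.0355; n = 21 × 2 = 42 periods.
Annuity factor a(42|0.0355) = 21.660718; PV = 21175 × 21.660718 = 458,665.7008

£458,666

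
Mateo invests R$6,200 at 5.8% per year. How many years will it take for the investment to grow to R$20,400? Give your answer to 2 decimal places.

21.12 years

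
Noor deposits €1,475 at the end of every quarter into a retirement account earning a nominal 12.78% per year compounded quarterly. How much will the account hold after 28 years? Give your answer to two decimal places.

€1,517,307.75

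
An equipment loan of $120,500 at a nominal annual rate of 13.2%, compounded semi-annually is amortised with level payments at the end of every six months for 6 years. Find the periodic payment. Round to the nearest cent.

$14,849.40

With 2 periods per year: i = 0.066, n = 12.
Annuity-PV factor = 8.114806; PMT = 120500 / 8.114806 = 14,849.4002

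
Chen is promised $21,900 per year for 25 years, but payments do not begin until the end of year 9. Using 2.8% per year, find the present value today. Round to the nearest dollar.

$312,684

Value one period before first payment (t=8): 21900 × [1 − (1+0.028)^(−25)] / 0.028 = 21900 × 17.807646 = 389,987.4415
PV₀ = 389,987.4415 / (1+0.028)^8 = 389,987.4415 / 1.247225 = 312,684.0328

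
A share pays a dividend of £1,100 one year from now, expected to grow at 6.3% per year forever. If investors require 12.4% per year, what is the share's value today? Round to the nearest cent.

PV = D₁/(r − g) = 1100/(0.124 − 0.063) = 18,032.7869

£18,032.79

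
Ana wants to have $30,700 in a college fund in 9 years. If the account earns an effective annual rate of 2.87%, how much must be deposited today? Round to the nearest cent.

PV = 30,700 / (1 + 0.0287)^9 = 30,700 / 1.290027 = 23,797.9593

$23,797.96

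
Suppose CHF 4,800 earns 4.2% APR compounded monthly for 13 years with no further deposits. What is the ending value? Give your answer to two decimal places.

i = 0.042/12 = 0.0035 per month; n = 13·12 = 156.
FV = PV·(1+i)^n = 4,800 × 1.724689 = 8,278.5070

CHF 8,278.51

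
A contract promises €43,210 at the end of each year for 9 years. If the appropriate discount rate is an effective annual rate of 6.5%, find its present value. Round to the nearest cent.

PV = 43210 × [1 − (1+0.065)^(−9)] / 0.065 = 43210 × 6.656104 = 287,610.2619

€287,610.26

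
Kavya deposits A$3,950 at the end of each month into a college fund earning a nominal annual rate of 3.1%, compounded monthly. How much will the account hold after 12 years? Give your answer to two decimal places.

i = 0.031/12 = 0.00258333 per month; n = 12·12 = 144.
FV = PMT · [(1+i)^n − 1] / i = 3950 · 174.169284 = 687,968.6720

A$687,968.67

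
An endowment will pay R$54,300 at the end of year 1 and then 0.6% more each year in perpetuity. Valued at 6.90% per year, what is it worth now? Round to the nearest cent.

R$861,904.76

PV = PMT / (i − g) = 54300 / (0.069 − 0.006) = 54300 / 0.063000 = 861,904.7619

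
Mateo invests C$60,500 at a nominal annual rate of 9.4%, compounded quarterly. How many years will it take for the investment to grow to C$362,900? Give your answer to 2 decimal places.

19.28 years

Periodic rate i = 0.094/4 = 0.0235.
(1+i)^n = 362900/60500 = 5.99835, so n = ln 5.99835 / ln 1.0235 = 77.1256 quarters
= 77.1256/4 years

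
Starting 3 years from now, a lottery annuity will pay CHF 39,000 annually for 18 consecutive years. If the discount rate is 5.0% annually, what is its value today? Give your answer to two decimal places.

Value one period before first payment (t=2): 39000 × [1 − (1+0.05)^(−18)] / 0.05 = 39000 × 11.689587 = 455,893.8892
PV₀ = 455,893.8892 / (1+0.05)^2 = 455,893.8892 / 1.102500 = 413,509.1966

CHF 413,509.20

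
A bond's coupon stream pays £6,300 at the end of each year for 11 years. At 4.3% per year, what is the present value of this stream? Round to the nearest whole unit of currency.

£54,309

PV = 6300 × [1 − (1+0.043)^(−11)] / 0.043 = 6300 × 8.620429 = 54,308.7024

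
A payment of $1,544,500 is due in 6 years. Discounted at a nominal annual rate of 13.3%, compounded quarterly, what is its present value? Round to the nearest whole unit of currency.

Periodic rate i = 0.133/4 = 0.03325; n = 6 × 4 = 24 periods.
PV = FV·(1+i)^(−n) = 1,544,500 × 0.456110 = 704,462.6591

$704,463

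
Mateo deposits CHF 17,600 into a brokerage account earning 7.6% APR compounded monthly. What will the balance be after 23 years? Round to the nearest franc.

i = 0.076/12 = 0.00633333 per month; n = 23·12 = 276.
17,600 × (1+0.00633333)^276 = 17,600 × 5.711536 = 100,523.0274

CHF 100,523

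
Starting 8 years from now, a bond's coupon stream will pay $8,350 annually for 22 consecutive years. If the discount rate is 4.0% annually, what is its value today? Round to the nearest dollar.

$91,697

PV at t=7 (ordinary 22-year annuity): 8350 × a(22|0.04) = 8350 × 14.451115 = 120,666.8130
PV₀ = 120,666.8130 / (1+0.04)^7 = 120,666.8130 / 1.315932 = 91,696.8607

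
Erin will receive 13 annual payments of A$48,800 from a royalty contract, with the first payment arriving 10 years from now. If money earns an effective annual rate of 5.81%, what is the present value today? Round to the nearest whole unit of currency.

Value one period before first payment (t=9): 48800 × [1 − (1+0.0581)^(−13)] / 0.0581 = 48800 × 8.951770 = 436,846.3708
PV₀ = 436,846.3708 / (1+0.0581)^9 = 436,846.3708 / 1.662419 = 262,777.5763

A$262,778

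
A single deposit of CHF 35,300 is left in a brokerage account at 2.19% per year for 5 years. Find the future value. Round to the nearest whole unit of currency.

CHF 39,338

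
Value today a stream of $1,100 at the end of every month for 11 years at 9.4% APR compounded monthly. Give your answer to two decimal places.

With 12 periods per year: i = 0.00783333, n = 132.
Annuity factor a(132|0.00783333) = 82.082905; PV = 1100 × 82.082905 = 90,291.1953

$90,291.20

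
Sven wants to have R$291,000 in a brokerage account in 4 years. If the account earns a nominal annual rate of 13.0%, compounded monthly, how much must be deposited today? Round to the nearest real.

R$173,490

Periodic rate i = 0.13/12 = 0.0108333; n = 4 × 12 = 48 periods.
PV = FV·(1+i)^(−n) = 291,000 × 0.596185 = 173,489.9643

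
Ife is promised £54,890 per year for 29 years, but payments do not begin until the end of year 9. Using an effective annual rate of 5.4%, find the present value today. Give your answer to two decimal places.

£522,172.03

Value one period before first payment (t=8): 54890 × [1 − (1+0.054)^(−29)] / 0.054 = 54890 × 14.489229 = 795,313.7540
Discount back 8 years: 795,313.7540 × (1+0.054)^(−8) = 795,313.7540 × 0.656561 = 522,172.0310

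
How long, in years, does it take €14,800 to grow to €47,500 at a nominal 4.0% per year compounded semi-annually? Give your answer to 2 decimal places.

29.44 years

Periodic rate i = 0.04/2 = 0.02.
n = ln(47500/14800) / ln(1+0.02) = ln(3.20946) / 0.019803 = 58.8863 half-years
= 58.8863/2 years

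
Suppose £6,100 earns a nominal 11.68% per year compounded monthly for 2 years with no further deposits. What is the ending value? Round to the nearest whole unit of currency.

£7,696

Periodic rate i = 0.1168/12 = 0.00973333; n = 2 × 12 = 24 periods.
FV = 6,100 × (1 + 0.00973333)^24 = 7,696.4504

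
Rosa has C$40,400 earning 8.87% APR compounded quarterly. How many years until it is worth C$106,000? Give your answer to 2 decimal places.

Periodic rate i = 0.0887/4 = 0.022175.
(1+i)^n = 106000/40400 = 2.62376, so n = ln 2.62376 / ln 1.02218 = 43.9804 quarters
= 43.9804/4 years

11.00 years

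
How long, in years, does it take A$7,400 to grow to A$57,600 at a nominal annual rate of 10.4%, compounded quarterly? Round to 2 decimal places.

Periodic rate i = 0.104/4 = 0.026.
(1+i)^n = 57600/7400 = 7.78378, so n = ln 7.78378 / ln 1.026 = 79.9463 quarters
= 79.9463/4 years

19.99 years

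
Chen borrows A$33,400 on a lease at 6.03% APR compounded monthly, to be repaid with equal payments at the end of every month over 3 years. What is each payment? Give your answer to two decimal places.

A$1,016.55

i = 0.0603/12 = 0.005025 per month; n = 3·12 = 36.
PMT = 33400 / ( [1 − (1+0.005025)^(−36)] / 0.005025 ) = 33400 / 32.856333 = 1,016.5468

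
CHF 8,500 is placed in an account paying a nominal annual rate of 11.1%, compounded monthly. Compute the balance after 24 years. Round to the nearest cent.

CHF 120,520.59

i = 0.111/12 = 0.00925 per month; n = 24·12 = 288.
FV = PV·(1+i)^n = 8,500 × 14.178893 = 120,520.5912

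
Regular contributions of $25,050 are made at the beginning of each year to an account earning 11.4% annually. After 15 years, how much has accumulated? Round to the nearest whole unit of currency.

$991,348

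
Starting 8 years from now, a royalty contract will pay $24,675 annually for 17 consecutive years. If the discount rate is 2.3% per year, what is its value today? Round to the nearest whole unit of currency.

Value one period before first payment (t=7): 24675 × [1 − (1+0.023)^(−17)] / 0.023 = 24675 × 13.939900 = 343,967.0343
PV₀ = 343,967.0343 / (1+0.023)^7 = 343,967.0343 / 1.172545 = 293,350.8736

$293,351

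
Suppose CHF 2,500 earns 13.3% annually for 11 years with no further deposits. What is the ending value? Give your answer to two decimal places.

2,500 × (1+0.133)^11 = 2,500 × 3.949381 = 9,873.4520

CHF 9,873.45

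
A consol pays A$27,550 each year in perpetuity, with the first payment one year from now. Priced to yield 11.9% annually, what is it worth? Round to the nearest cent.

PV = PMT / i = 27550 / 0.119 = 231,512.6050

A$231,512.61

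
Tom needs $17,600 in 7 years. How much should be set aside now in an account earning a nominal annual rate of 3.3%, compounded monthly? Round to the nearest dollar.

$13,974

i = 0.033/12 = 0.00275 per month; n = 7·12 = 84.
PV = 17,600 / (1 + 0.00275)^84 = 17,600 / 1.259460 = 13,974.2443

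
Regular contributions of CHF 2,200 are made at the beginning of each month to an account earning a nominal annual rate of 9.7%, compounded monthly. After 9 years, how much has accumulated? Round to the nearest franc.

CHF 380,186

With 12 periods per year: i = 0.00808333, n = 108.
Accumulation factor s(108|0.00808333) × (1+i) = 172.811892; FV = 2200 × 172.811892 = 380,186.1621
(annuity-due: payments at period start, so ×(1+i).)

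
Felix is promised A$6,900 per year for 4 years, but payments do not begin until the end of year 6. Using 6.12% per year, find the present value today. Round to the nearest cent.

A$17,716.87

Value one period before first payment (t=5): 6900 × [1 − (1+0.0612)^(−4)] / 0.0612 = 6900 × 3.455605 = 23,843.6769
PV₀ = 23,843.6769 / (1+0.0612)^5 = 23,843.6769 / 1.345818 = 17,716.8710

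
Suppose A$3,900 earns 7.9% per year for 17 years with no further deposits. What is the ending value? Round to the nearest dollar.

A$14,205

FV = PV·(1+i)^n = 3,900 × 3.642206 = 14,204.6052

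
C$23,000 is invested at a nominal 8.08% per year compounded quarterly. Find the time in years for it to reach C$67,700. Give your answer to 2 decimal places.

13.50 years

Periodic rate i = 0.0808/4 = 0.0202.
n = ln(67700/23000) / ln(1+0.0202) = ln(2.94348) / 0.019999 = 53.9831 quarters
= 53.9831/4 years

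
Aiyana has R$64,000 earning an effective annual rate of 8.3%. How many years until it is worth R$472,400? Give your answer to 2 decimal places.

n = ln(472400/64000) / ln(1+0.083) = ln(7.38125) / 0.079735 = 25.0698 years

25.07 years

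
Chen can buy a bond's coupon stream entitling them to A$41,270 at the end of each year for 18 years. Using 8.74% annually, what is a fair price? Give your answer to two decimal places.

Annuity factor a(18|0.0874) = 8.909549; PV = 41270 × 8.909549 = 367,697.0779

A$367,697.08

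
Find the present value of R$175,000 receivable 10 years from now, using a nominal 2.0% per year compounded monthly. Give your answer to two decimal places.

Periodic rate i = 0.02/12 = 0.00166667; n = 10 × 12 = 120 periods.
PV = FV·(1+i)^(−n) = 175,000 × 0.818867 = 143,301.7369

R$143,301.74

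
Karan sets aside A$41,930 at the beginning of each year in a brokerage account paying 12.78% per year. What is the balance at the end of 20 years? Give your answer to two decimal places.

FV = PMT · [(1+i)^n − 1] / i × (1+i) = 41930 · 88.976217 = 3,730,772.7655
Payments are at the start of each period, so multiply by (1+i).

A$3,730,772.77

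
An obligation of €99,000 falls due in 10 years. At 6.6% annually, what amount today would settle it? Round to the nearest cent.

Discount factor = (1+0.066)^(−10) = 0.527750; PV = 99,000 × 0.527750 = 52,247.2152

€52,247.22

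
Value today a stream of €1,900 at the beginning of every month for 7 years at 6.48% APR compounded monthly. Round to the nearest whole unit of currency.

€128,726

i = 0.0648/12 = 0.0054 per month; n = 7·12 = 84.
Annuity factor a(84|0.0054) × (1+i) = 67.750441; PV = 1900 × 67.750441 = 128,725.8380
Payments are at the start of each period, so multiply by (1+i).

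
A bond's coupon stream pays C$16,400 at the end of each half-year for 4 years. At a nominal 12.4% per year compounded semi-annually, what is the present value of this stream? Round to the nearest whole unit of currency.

C$101,039

Periodic rate i = 0.124/2 = 0.062; n = 4 × 2 = 8 periods.
Annuity factor a(8|0.062) = 6.160937; PV = 16400 × 6.160937 = 101,039.3679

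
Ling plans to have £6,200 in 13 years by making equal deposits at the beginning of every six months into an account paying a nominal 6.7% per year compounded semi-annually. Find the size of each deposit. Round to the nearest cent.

£148.27

i = 0.067/2 = 0.0335 per half-year; n = 13·2 = 26.
FV-annuity factor × (1+i) = 41.816412; PMT = 6200 / 41.816412 = 148.2671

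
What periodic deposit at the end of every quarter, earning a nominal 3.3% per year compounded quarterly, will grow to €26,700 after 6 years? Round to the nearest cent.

€1,010.56

With 4 periods per year: i = 0.00825, n = 24.
PMT = 26700 / ( [(1+0.00825)^24 − 1] / 0.00825 ) = 26700 / 26.420927 = 1,010.5626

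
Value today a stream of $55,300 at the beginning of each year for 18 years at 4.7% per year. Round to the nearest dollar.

PV = PMT · [1 − (1+i)^(−n)] / i × (1+i) = 55300 · 12.530996 = 692,964.1002
(Beginning-of-period payments → annuity-due factor ×(1+i).)

$692,964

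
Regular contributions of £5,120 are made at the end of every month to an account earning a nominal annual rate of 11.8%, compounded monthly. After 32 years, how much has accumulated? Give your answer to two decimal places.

£21,787,022.84

Periodic rate i = 0.118/12 = 0.00983333; n = 32 × 12 = 384 periods.
Accumulation factor s(384|0.00983333) = 4255.277899; FV = 5120 × 4255.277899 = 21,787,022.8412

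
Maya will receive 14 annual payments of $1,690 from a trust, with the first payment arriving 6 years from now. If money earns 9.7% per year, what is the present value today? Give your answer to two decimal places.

Value one period before first payment (t=5): 1690 × [1 − (1+0.097)^(−14)] / 0.097 = 1690 × 7.488717 = 12,655.9325
PV₀ = 12,655.9325 / (1+0.097)^5 = 12,655.9325 / 1.588668 = 7,966.3799

$7,966.38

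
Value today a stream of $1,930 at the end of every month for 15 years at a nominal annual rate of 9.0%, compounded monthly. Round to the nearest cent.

i = 0.09/12 = 0.0075 per month; n = 15·12 = 180.
Annuity factor a(180|0.0075) = 98.593409; PV = 1930 × 98.593409 = 190,285.2791

$190,285.28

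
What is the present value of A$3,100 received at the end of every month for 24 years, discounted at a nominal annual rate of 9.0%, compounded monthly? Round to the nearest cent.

i = 0.09/12 = 0.0075 per month; n = 24·12 = 288.
PV = 3100 × [1 − (1+0.0075)^(−288)] / 0.0075 = 3100 × 117.832218 = 365,279.8755

A$365,279.88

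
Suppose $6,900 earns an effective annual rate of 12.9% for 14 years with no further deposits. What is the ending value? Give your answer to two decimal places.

$37,719.36

FV = 6,900 × (1 + 0.129)^14 = 37,719.3567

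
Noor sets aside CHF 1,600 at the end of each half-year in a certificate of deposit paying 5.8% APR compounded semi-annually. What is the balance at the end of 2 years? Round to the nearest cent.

i = 0.058/2 = 0.029 per half-year; n = 2·2 = 4.
FV = 1600 × [(1+0.029)^4 − 1] / 0.029 = 1600 × 4.177388 = 6,683.8214

CHF 6,683.82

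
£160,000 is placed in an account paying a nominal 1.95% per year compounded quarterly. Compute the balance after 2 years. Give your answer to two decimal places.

£166,347.51

i = 0.0195/4 = 0.004875 per quarter; n = 2·4 = 8.
FV = 160,000 × (1 + 0.004875)^8 = 166,347.5144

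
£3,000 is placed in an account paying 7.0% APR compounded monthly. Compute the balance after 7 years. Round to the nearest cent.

i = 0.07/12 = 0.00583333 per month; n = 7·12 = 84.
FV = 3,000 × (1 + 0.00583333)^84 = 4,889.9822

£4,889.98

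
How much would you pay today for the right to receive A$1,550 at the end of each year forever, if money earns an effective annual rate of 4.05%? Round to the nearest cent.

PV = PMT / i = 1550 / 0.0405 = 38,271.6049

A$38,271.60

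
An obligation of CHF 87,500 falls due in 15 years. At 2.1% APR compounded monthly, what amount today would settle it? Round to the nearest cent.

Periodic rate i = 0.021/12 = 0.00175; n = 15 × 12 = 180 periods.
PV = FV·(1+i)^(−n) = 87,500 × 0.729990 = 63,874.1089

CHF 63,874.11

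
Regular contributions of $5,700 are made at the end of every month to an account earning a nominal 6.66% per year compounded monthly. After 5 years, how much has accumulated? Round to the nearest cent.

$404,508.38

i = 0.0666/12 = 0.00555 per month; n = 5·12 = 60.
FV = 5700 × [(1+0.00555)^60 − 1] / 0.00555 = 5700 × 70.966382 = 404,508.3765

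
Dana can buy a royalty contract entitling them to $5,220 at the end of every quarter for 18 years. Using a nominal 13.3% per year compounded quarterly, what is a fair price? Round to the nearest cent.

$142,095.82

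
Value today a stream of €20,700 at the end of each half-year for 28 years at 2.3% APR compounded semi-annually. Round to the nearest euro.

€851,182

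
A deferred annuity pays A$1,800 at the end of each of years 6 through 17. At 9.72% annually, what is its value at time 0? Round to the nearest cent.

A$7,819.99

PV at t=5 (ordinary 12-year annuity): 1800 × a(12|0.0972) = 1800 × 6.908164 = 12,434.6944
PV₀ = 12,434.6944 / (1+0.0972)^5 = 12,434.6944 / 1.590117 = 7,819.9886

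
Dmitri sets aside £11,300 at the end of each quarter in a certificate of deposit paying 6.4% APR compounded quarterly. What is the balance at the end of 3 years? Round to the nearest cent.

£148,192.72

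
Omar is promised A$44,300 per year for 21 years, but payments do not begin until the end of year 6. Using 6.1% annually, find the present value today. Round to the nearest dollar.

A$384,362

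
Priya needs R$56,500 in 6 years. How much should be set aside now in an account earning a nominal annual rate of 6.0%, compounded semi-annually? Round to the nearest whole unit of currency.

Periodic rate i = 0.06/2 = 0.03; n = 6 × 2 = 12 periods.
PV = 56,500 / (1 + 0.03)^12 = 56,500 / 1.425761 = 39,627.9632

R$39,628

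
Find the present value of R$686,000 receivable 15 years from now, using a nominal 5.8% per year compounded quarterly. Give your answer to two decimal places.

With 4 periods per year: i = 0.0145, n = 60.
PV = 686,000 / (1 + 0.0145)^60 = 686,000 / 2.372046 = 289,201.8279

R$289,201.83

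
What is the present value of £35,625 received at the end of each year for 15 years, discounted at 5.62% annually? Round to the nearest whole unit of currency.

£354,754

PV = PMT · [1 − (1+i)^(−n)] / i = 35625 · 9.958013 = 354,754.2030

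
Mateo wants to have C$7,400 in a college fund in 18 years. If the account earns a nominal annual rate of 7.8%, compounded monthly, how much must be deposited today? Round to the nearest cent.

i = 0.078/12 = 0.0065 per month; n = 18·12 = 216.
Discount factor = (1+0.0065)^(−216) = 0.246731; PV = 7,400 × 0.246731 = 1,825.8093

C$1,825.81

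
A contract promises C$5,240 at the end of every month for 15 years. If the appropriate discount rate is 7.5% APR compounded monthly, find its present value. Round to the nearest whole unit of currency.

C$565,257

With 12 periods per year: i = 0.00625, n = 180.
PV = 5240 × [1 − (1+0.00625)^(−180)] / 0.00625 = 5240 × 107.873427 = 565,256.7567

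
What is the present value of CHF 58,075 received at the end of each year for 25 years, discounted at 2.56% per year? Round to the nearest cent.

PV = PMT · [1 − (1+i)^(−n)] / i = 58075 · 18.298562 = 1,062,688.9690

CHF 1,062,688.97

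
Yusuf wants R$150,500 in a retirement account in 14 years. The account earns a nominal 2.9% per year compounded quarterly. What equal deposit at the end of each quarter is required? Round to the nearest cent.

R$2,188.35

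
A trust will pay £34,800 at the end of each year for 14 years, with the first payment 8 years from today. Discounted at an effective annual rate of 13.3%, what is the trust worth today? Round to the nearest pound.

Value one period before first payment (t=7): 34800 × [1 − (1+0.133)^(−14)] / 0.133 = 34800 × 6.209827 = 216,101.9869
PV₀ = 216,101.9869 / (1+0.133)^7 = 216,101.9869 / 2.396676 = 90,167.3676

£90,167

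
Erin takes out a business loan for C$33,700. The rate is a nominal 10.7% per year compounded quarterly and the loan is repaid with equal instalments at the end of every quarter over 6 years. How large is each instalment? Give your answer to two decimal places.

With 4 periods per year: i = 0.02675, n = 24.
Annuity-PV factor = 17.544024; PMT = 33700 / 17.544024 = 1,920.8820

C$1,920.88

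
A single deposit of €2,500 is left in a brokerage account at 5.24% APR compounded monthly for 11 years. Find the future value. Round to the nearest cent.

€4,443.47

With 12 periods per year: i = 0.00436667, n = 132.
FV = PV·(1+i)^n = 2,500 × 1.777389 = 4,443.4714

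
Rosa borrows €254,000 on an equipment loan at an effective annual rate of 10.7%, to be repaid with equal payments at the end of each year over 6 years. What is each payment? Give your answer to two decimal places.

€59,521.68

PMT = 254000 / ( [1 − (1+0.107)^(−6)] / 0.107 ) = 254000 / 4.267352 = 59,521.6839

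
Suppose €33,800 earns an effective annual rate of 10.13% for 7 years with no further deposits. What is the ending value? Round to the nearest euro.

33,800 × (1+0.1013)^7 = 33,800 × 1.964896 = 66,413.4704

€66,413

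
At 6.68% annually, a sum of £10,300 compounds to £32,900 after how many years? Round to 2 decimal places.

17.96 years

(1+i)^n = 32900/10300 = 3.19417, so n = ln 3.19417 / ln 1.0668 = 17.9596 years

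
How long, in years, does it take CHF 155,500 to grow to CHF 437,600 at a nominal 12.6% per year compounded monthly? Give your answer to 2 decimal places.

Periodic rate i = 0.126/12 = 0.0105.
(1+i)^n = 437600/155500 = 2.81415, so n = ln 2.81415 / ln 1.0105 = 99.0554 months
= 99.0554/12 years

8.25 years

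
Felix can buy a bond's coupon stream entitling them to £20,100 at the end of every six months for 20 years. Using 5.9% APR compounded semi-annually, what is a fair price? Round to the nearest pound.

£468,385

i = 0.059/2 = 0.0295 per half-year; n = 20·2 = 40.
Annuity factor a(40|0.0295) = 23.302744; PV = 20100 × 23.302744 = 468,385.1611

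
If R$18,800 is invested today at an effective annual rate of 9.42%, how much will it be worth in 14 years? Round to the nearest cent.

FV = 18,800 × (1 + 0.0942)^14 = 66,299.7354

R$66,299.74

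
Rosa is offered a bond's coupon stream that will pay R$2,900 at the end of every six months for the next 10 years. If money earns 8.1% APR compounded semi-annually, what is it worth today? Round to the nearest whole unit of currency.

R$39,238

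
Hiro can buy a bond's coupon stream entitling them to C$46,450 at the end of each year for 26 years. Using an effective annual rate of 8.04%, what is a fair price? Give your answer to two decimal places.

C$500,373.78

PV = PMT · [1 − (1+i)^(−n)] / i = 46450 · 10.772310 = 500,373.7809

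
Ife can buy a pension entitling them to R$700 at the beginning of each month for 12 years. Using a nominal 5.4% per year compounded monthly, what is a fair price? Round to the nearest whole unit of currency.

R$74,401

i = 0.054/12 = 0.0045 per month; n = 12·12 = 144.
PV = PMT · [1 − (1+i)^(−n)] / i × (1+i) = 700 · 106.286848 = 74,400.7933
(Beginning-of-period payments → annuity-due factor ×(1+i).)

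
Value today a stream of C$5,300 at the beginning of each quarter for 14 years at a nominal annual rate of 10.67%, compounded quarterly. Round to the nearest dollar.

With 4 periods per year: i = 0.026675, n = 56.
Annuity factor a(56|0.026675) × (1+i) = 29.676147; PV = 5300 × 29.676147 = 157,283.5782
Payments are at the start of each period, so multiply by (1+i).

C$157,284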